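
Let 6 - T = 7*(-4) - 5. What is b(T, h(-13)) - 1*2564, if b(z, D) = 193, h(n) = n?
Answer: -2371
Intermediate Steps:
T = 39 (T = 6 - (7*(-4) - 5) = 6 - (-28 - 5) = 6 - 1*(-33) = 6 + 33 = 39)
b(T, h(-13)) - 1*2564 = 193 - 1*2564 = 193 - 2564 = -2371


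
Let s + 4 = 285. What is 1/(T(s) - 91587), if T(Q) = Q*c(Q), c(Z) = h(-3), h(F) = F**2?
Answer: -1/89058 ≈ -1.1229e-5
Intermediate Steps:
s = 281 (s = -4 + 285 = 281)
c(Z) = 9 (c(Z) = (-3)**2 = 9)
T(Q) = 9*Q (T(Q) = Q*9 = 9*Q)
1/(T(s) - 91587) = 1/(9*281 - 91587) = 1/(2529 - 91587) = 1/(-89058) = -1/89058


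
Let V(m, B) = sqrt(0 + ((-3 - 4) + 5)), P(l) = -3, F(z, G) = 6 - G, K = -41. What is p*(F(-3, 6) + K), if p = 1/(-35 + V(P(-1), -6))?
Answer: 1435/1227 + 41*I*sqrt(2)/1227 ≈ 1.1695 + 0.047256*I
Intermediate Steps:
V(m, B) = I*sqrt(2) (V(m, B) = sqrt(0 + (-7 + 5)) = sqrt(0 - 2) = sqrt(-2) = I*sqrt(2))
p = 1/(-35 + I*sqrt(2)) ≈ -0.028525 - 0.0011526*I
p*(F(-3, 6) + K) = (-35/1227 - I*sqrt(2)/1227)*((6 - 1*6) - 41) = (-35/1227 - I*sqrt(2)/1227)*((6 - 6) - 41) = (-35/1227 - I*sqrt(2)/1227)*(0 - 41) = (-35/1227 - I*sqrt(2)/1227)*(-41) = 1435/1227 + 41*I*sqrt(2)/1227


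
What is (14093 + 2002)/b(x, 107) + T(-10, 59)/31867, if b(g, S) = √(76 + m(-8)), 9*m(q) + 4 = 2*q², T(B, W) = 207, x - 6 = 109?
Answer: 207/31867 + 48285*√202/404 ≈ 1698.7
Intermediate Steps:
x = 115 (x = 6 + 109 = 115)
m(q) = -4/9 + 2*q²/9 (m(q) = -4/9 + (2*q²)/9 = -4/9 + 2*q²/9)
b(g, S) = 2*√202/3 (b(g, S) = √(76 + (-4/9 + (2/9)*(-8)²)) = √(76 + (-4/9 + (2/9)*64)) = √(76 + (-4/9 + 128/9)) = √(76 + 124/9) = √(808/9) = 2*√202/3)
(14093 + 2002)/b(x, 107) + T(-10, 59)/31867 = (14093 + 2002)/((2*√202/3)) + 207/31867 = 16095*(3*√202/404) + 207*(1/31867) = 48285*√202/404 + 207/31867 = 207/31867 + 48285*√202/404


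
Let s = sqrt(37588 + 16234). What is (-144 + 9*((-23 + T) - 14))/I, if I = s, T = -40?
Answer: -837*sqrt(53822)/53822 ≈ -3.6078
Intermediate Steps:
s = sqrt(53822) ≈ 232.00
I = sqrt(53822) ≈ 232.00
(-144 + 9*((-23 + T) - 14))/I = (-144 + 9*((-23 - 40) - 14))/(sqrt(53822)) = (-144 + 9*(-63 - 14))*(sqrt(53822)/53822) = (-144 + 9*(-77))*(sqrt(53822)/53822) = (-144 - 693)*(sqrt(53822)/53822) = -837*sqrt(53822)/53822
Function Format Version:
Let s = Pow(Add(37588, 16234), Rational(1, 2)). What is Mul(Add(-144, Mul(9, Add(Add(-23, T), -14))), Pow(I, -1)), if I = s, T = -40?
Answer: Mul(Rational(-837, 53822), Pow(53822, Rational(1, 2))) ≈ -3.6078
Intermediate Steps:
s = Pow(53822, Rational(1, 2)) ≈ 232.00
I = Pow(53822, Rational(1, 2)) ≈ 232.00
Mul(Add(-144, Mul(9, Add(Add(-23, T), -14))), Pow(I, -1)) = Mul(Add(-144, Mul(9, Add(Add(-23, -40), -14))), Pow(Pow(53822, Rational(1, 2)), -1)) = Mul(Add(-144, Mul(9, Add(-63, -14))), Mul(Rational(1, 53822), Pow(53822, Rational(1, 2)))) = Mul(Add(-144, Mul(9, -77)), Mul(Rational(1, 53822), Pow(53822, Rational(1, 2)))) = Mul(Add(-144, -693), Mul(Rational(1, 53822), Pow(53822, Rational(1, 2)))) = Mul(-837, Mul(Rational(1, 53822), Pow(53822, Rational(1, 2)))) = Mul(Rational(-837, 53822), Pow(53822, Rational(1, 2)))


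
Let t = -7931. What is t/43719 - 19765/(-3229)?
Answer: 838496836/141168651 ≈ 5.9397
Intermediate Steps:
t/43719 - 19765/(-3229) = -7931/43719 - 19765/(-3229) = -7931*1/43719 - 19765*(-1/3229) = -7931/43719 + 19765/3229 = 838496836/141168651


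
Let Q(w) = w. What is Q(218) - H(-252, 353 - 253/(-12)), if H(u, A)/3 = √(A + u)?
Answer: 218 - √4395/2 ≈ 184.85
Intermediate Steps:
H(u, A) = 3*√(A + u)
Q(218) - H(-252, 353 - 253/(-12)) = 218 - 3*√((353 - 253/(-12)) - 252) = 218 - 3*√((353 - 253*(-1/12)) - 252) = 218 - 3*√((353 + 253/12) - 252) = 218 - 3*√(4489/12 - 252) = 218 - 3*√(1465/12) = 218 - 3*√4395/6 = 218 - √4395/2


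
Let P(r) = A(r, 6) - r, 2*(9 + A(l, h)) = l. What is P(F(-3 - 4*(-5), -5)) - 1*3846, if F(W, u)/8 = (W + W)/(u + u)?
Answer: -19207/5 ≈ -3841.4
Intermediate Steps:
F(W, u) = 8*W/u (F(W, u) = 8*((W + W)/(u + u)) = 8*((2*W)/((2*u))) = 8*((2*W)*(1/(2*u))) = 8*(W/u) = 8*W/u)
A(l, h) = -9 + l/2
P(r) = -9 - r/2 (P(r) = (-9 + r/2) - r = -9 - r/2)
P(F(-3 - 4*(-5), -5)) - 1*3846 = (-9 - 4*(-3 - 4*(-5))/(-5)) - 1*3846 = (-9 - 4*(-3 + 20)*(-1)/5) - 3846 = (-9 - 4*17*(-1)/5) - 3846 = (-9 - ½*(-136/5)) - 3846 = (-9 + 68/5) - 3846 = 23/5 - 3846 = -19207/5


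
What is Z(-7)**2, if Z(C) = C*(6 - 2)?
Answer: 784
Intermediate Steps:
Z(C) = 4*C (Z(C) = C*4 = 4*C)
Z(-7)**2 = (4*(-7))**2 = (-28)**2 = 784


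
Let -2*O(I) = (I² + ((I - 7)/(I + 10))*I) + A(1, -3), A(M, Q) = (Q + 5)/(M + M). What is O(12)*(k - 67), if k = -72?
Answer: 225875/22 ≈ 10267.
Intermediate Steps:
A(M, Q) = (5 + Q)/(2*M) (A(M, Q) = (5 + Q)/((2*M)) = (5 + Q)*(1/(2*M)) = (5 + Q)/(2*M))
O(I) = -½ - I²/2 - I*(-7 + I)/(2*(10 + I)) (O(I) = -((I² + ((I - 7)/(I + 10))*I) + (½)*(5 - 3)/1)/2 = -((I² + ((-7 + I)/(10 + I))*I) + (½)*1*2)/2 = -((I² + ((-7 + I)/(10 + I))*I) + 1)/2 = -((I² + I*(-7 + I)/(10 + I)) + 1)/2 = -(1 + I² + I*(-7 + I)/(10 + I))/2 = -½ - I²/2 - I*(-7 + I)/(2*(10 + I)))
O(12)*(k - 67) = ((-10 - 1*12³ - 11*12² + 6*12)/(2*(10 + 12)))*(-72 - 67) = ((½)*(-10 - 1*1728 - 11*144 + 72)/22)*(-139) = ((½)*(1/22)*(-10 - 1728 - 1584 + 72))*(-139) = ((½)*(1/22)*(-3250))*(-139) = -1625/22*(-139) = 225875/22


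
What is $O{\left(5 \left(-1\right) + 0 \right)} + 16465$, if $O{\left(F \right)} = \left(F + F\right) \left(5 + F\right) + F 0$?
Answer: $16465$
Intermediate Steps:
$O{\left(F \right)} = 2 F \left(5 + F\right)$ ($O{\left(F \right)} = 2 F \left(5 + F\right) + 0 = 2 F \left(5 + F\right)$)
$O{\left(5 \left(-1\right) + 0 \right)} + 16465 = 2 \left(5 \left(-1\right) + 0\right) \left(5 + \left(5 \left(-1\right) + 0\right)\right) + 16465 = 2 \left(-5 + 0\right) \left(5 + \left(-5 + 0\right)\right) + 16465 = 2 \left(-5\right) \left(5 - 5\right) + 16465 = 2 \left(-5\right) 0 + 16465 = 0 + 16465 = 16465$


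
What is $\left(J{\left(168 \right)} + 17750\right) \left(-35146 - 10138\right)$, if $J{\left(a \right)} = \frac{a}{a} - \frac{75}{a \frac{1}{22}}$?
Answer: $- \frac{5623740713}{7} \approx -8.0339 \cdot 10^{8}$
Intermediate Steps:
$J{\left(a \right)} = 1 - \frac{1650}{a}$ ($J{\left(a \right)} = 1 - \frac{75}{a \frac{1}{22}} = 1 - \frac{75}{\frac{1}{22} a} = 1 - 75 \frac{22}{a} = 1 - \frac{1650}{a}$)
$\left(J{\left(168 \right)} + 17750\right) \left(-35146 - 10138\right) = \left(\frac{-1650 + 168}{168} + 17750\right) \left(-35146 - 10138\right) = \left(\frac{1}{168} \left(-1482\right) + 17750\right) \left(-45284\right) = \left(- \frac{247}{28} + 17750\right) \left(-45284\right) = \frac{496753}{28} \left(-45284\right) = - \frac{5623740713}{7}$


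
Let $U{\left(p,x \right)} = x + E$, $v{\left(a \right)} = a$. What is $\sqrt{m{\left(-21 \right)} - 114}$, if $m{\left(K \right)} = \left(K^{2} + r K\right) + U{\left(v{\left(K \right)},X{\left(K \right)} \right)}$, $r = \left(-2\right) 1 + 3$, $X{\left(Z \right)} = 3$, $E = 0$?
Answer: $\sqrt{309} \approx 17.578$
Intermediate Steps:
$U{\left(p,x \right)} = x$ ($U{\left(p,x \right)} = x + 0 = x$)
$r = 1$ ($r = -2 + 3 = 1$)
$m{\left(K \right)} = 3 + K + K^{2}$ ($m{\left(K \right)} = \left(K^{2} + 1 K\right) + 3 = \left(K^{2} + K\right) + 3 = \left(K + K^{2}\right) + 3 = 3 + K + K^{2}$)
$\sqrt{m{\left(-21 \right)} - 114} = \sqrt{\left(3 - 21 + \left(-21\right)^{2}\right) - 114} = \sqrt{\left(3 - 21 + 441\right) - 114} = \sqrt{423 - 114} = \sqrt{309}$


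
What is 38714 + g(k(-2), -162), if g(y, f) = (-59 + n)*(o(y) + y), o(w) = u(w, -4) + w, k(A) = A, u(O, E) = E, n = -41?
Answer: 39514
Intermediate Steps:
o(w) = -4 + w
g(y, f) = 400 - 200*y (g(y, f) = (-59 - 41)*((-4 + y) + y) = -100*(-4 + 2*y) = 400 - 200*y)
38714 + g(k(-2), -162) = 38714 + (400 - 200*(-2)) = 38714 + (400 + 400) = 38714 + 800 = 39514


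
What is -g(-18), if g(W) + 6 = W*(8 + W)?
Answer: -174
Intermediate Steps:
g(W) = -6 + W*(8 + W)
-g(-18) = -(-6 + (-18)² + 8*(-18)) = -(-6 + 324 - 144) = -1*174 = -174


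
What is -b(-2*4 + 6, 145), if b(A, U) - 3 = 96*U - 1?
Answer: -13922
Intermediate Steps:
b(A, U) = 2 + 96*U (b(A, U) = 3 + (96*U - 1) = 3 + (-1 + 96*U) = 2 + 96*U)
-b(-2*4 + 6, 145) = -(2 + 96*145) = -(2 + 13920) = -1*13922 = -13922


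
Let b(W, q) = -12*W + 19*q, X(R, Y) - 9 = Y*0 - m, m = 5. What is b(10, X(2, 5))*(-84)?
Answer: 3696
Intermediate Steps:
X(R, Y) = 4 (X(R, Y) = 9 + (Y*0 - 1*5) = 9 + (0 - 5) = 9 - 5 = 4)
b(10, X(2, 5))*(-84) = (-12*10 + 19*4)*(-84) = (-120 + 76)*(-84) = -44*(-84) = 3696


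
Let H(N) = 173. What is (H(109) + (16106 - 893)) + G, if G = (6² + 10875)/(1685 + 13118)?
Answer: 227769869/14803 ≈ 15387.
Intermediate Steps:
G = 10911/14803 (G = (36 + 10875)/14803 = 10911*(1/14803) = 10911/14803 ≈ 0.73708)
(H(109) + (16106 - 893)) + G = (173 + (16106 - 893)) + 10911/14803 = (173 + 15213) + 10911/14803 = 15386 + 10911/14803 = 227769869/14803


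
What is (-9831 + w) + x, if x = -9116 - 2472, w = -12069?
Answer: -33488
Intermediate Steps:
x = -11588
(-9831 + w) + x = (-9831 - 12069) - 11588 = -21900 - 11588 = -33488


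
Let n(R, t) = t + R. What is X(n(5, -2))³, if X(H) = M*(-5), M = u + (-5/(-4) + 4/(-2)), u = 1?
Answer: -125/64 ≈ -1.9531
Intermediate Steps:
n(R, t) = R + t
M = ¼ (M = 1 + (-5/(-4) + 4/(-2)) = 1 + (-5*(-¼) + 4*(-½)) = 1 + (5/4 - 2) = 1 - ¾ = ¼ ≈ 0.25000)
X(H) = -5/4 (X(H) = (¼)*(-5) = -5/4)
X(n(5, -2))³ = (-5/4)³ = -125/64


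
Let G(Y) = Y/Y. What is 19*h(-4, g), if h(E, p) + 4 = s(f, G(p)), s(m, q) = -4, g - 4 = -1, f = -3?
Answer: -152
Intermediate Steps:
G(Y) = 1
g = 3 (g = 4 - 1 = 3)
h(E, p) = -8 (h(E, p) = -4 - 4 = -8)
19*h(-4, g) = 19*(-8) = -152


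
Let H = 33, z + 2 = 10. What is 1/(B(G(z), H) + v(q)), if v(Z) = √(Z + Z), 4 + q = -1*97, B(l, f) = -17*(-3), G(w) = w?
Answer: 51/2803 - I*√202/2803 ≈ 0.018195 - 0.0050705*I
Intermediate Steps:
z = 8 (z = -2 + 10 = 8)
B(l, f) = 51
q = -101 (q = -4 - 1*97 = -4 - 97 = -101)
v(Z) = √2*√Z (v(Z) = √(2*Z) = √2*√Z)
1/(B(G(z), H) + v(q)) = 1/(51 + √2*√(-101)) = 1/(51 + √2*(I*√101)) = 1/(51 + I*√202)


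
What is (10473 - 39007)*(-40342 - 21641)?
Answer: 1768622922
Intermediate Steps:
(10473 - 39007)*(-40342 - 21641) = -28534*(-61983) = 1768622922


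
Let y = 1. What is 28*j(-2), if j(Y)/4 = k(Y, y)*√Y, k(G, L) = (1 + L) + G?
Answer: 0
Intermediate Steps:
k(G, L) = 1 + G + L
j(Y) = 4*√Y*(2 + Y) (j(Y) = 4*((1 + Y + 1)*√Y) = 4*((2 + Y)*√Y) = 4*(√Y*(2 + Y)) = 4*√Y*(2 + Y))
28*j(-2) = 28*(4*√(-2)*(2 - 2)) = 28*(4*(I*√2)*0) = 28*0 = 0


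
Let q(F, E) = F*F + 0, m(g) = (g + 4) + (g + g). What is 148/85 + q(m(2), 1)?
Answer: 8648/85 ≈ 101.74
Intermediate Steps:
m(g) = 4 + 3*g (m(g) = (4 + g) + 2*g = 4 + 3*g)
q(F, E) = F**2 (q(F, E) = F**2 + 0 = F**2)
148/85 + q(m(2), 1) = 148/85 + (4 + 3*2)**2 = 148*(1/85) + (4 + 6)**2 = 148/85 + 10**2 = 148/85 + 100 = 8648/85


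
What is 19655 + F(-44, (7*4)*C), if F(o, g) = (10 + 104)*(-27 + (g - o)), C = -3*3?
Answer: -7135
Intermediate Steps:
C = -9
F(o, g) = -3078 - 114*o + 114*g (F(o, g) = 114*(-27 + g - o) = -3078 - 114*o + 114*g)
19655 + F(-44, (7*4)*C) = 19655 + (-3078 - 114*(-44) + 114*((7*4)*(-9))) = 19655 + (-3078 + 5016 + 114*(28*(-9))) = 19655 + (-3078 + 5016 + 114*(-252)) = 19655 + (-3078 + 5016 - 28728) = 19655 - 26790 = -7135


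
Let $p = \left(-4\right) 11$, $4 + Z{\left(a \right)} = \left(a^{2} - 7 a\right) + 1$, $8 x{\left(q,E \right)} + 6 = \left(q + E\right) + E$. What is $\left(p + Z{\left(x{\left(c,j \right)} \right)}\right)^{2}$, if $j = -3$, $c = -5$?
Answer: $\frac{3122289}{4096} \approx 762.28$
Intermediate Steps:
$x{\left(q,E \right)} = - \frac{3}{4} + \frac{E}{4} + \frac{q}{8}$ ($x{\left(q,E \right)} = - \frac{3}{4} + \frac{\left(q + E\right) + E}{8} = - \frac{3}{4} + \frac{\left(E + q\right) + E}{8} = - \frac{3}{4} + \frac{q + 2 E}{8} = - \frac{3}{4} + \left(\frac{E}{4} + \frac{q}{8}\right) = - \frac{3}{4} + \frac{E}{4} + \frac{q}{8}$)
$Z{\left(a \right)} = -3 + a^{2} - 7 a$ ($Z{\left(a \right)} = -4 + \left(\left(a^{2} - 7 a\right) + 1\right) = -4 + \left(1 + a^{2} - 7 a\right) = -3 + a^{2} - 7 a$)
$p = -44$
$\left(p + Z{\left(x{\left(c,j \right)} \right)}\right)^{2} = \left(-44 - \left(3 - \left(- \frac{3}{4} + \frac{1}{4} \left(-3\right) + \frac{1}{8} \left(-5\right)\right)^{2} + 7 \left(- \frac{3}{4} + \frac{1}{4} \left(-3\right) + \frac{1}{8} \left(-5\right)\right)\right)\right)^{2} = \left(-44 - \left(3 - \left(- \frac{3}{4} - \frac{3}{4} - \frac{5}{8}\right)^{2} + 7 \left(- \frac{3}{4} - \frac{3}{4} - \frac{5}{8}\right)\right)\right)^{2} = \left(-44 - \left(- \frac{95}{8} - \frac{289}{64}\right)\right)^{2} = \left(-44 + \left(-3 + \frac{289}{64} + \frac{119}{8}\right)\right)^{2} = \left(-44 + \frac{1049}{64}\right)^{2} = \left(- \frac{1767}{64}\right)^{2} = \frac{3122289}{4096}$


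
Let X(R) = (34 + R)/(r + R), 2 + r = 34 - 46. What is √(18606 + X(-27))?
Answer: √31276399/41 ≈ 136.40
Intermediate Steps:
r = -14 (r = -2 + (34 - 46) = -2 - 12 = -14)
X(R) = (34 + R)/(-14 + R)
√(18606 + X(-27)) = √(18606 + (34 - 27)/(-14 - 27)) = √(18606 + 7/(-41)) = √(18606 - 1/41*7) = √(18606 - 7/41) = √(762839/41) = √31276399/41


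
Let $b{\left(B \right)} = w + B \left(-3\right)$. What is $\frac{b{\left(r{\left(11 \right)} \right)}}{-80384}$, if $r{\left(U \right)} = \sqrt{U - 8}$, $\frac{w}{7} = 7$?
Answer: $- \frac{49}{80384} + \frac{3 \sqrt{3}}{80384} \approx -0.00054493$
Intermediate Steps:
$w = 49$ ($w = 7 \cdot 7 = 49$)
$r{\left(U \right)} = \sqrt{-8 + U}$
$b{\left(B \right)} = 49 - 3 B$ ($b{\left(B \right)} = 49 + B \left(-3\right) = 49 - 3 B$)
$\frac{b{\left(r{\left(11 \right)} \right)}}{-80384} = \frac{49 - 3 \sqrt{-8 + 11}}{-80384} = \left(49 - 3 \sqrt{3}\right) \left(- \frac{1}{80384}\right) = - \frac{49}{80384} + \frac{3 \sqrt{3}}{80384}$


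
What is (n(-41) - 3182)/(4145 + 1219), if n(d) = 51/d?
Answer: -130513/219924 ≈ -0.59345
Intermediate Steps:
(n(-41) - 3182)/(4145 + 1219) = (51/(-41) - 3182)/(4145 + 1219) = (51*(-1/41) - 3182)/5364 = (-51/41 - 3182)*(1/5364) = -130513/41*1/5364 = -130513/219924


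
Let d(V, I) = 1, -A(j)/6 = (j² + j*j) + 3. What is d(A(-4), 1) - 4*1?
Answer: -3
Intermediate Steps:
A(j) = -18 - 12*j² (A(j) = -6*((j² + j*j) + 3) = -6*((j² + j²) + 3) = -6*(2*j² + 3) = -6*(3 + 2*j²) = -18 - 12*j²)
d(A(-4), 1) - 4*1 = 1 - 4*1 = 1 - 4 = -3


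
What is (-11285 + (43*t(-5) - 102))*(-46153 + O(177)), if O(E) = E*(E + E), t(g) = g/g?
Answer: -187232720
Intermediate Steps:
t(g) = 1
O(E) = 2*E² (O(E) = E*(2*E) = 2*E²)
(-11285 + (43*t(-5) - 102))*(-46153 + O(177)) = (-11285 + (43*1 - 102))*(-46153 + 2*177²) = (-11285 + (43 - 102))*(-46153 + 2*31329) = (-11285 - 59)*(-46153 + 62658) = -11344*16505 = -187232720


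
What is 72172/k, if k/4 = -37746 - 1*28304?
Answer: -18043/66050 ≈ -0.27317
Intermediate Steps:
k = -264200 (k = 4*(-37746 - 1*28304) = 4*(-37746 - 28304) = 4*(-66050) = -264200)
72172/k = 72172/(-264200) = 72172*(-1/264200) = -18043/66050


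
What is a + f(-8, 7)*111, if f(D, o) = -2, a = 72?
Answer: -150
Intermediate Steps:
a + f(-8, 7)*111 = 72 - 2*111 = 72 - 222 = -150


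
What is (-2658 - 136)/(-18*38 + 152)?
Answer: 1397/266 ≈ 5.2519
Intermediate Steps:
(-2658 - 136)/(-18*38 + 152) = -2794/(-684 + 152) = -2794/(-532) = -2794*(-1/532) = 1397/266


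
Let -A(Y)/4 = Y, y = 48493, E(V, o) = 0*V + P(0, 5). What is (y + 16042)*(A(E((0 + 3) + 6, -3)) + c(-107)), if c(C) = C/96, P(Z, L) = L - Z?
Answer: -130812445/96 ≈ -1.3626e+6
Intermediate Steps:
E(V, o) = 5 (E(V, o) = 0*V + (5 - 1*0) = 0 + (5 + 0) = 0 + 5 = 5)
A(Y) = -4*Y
c(C) = C/96 (c(C) = C*(1/96) = C/96)
(y + 16042)*(A(E((0 + 3) + 6, -3)) + c(-107)) = (48493 + 16042)*(-4*5 + (1/96)*(-107)) = 64535*(-20 - 107/96) = 64535*(-2027/96) = -130812445/96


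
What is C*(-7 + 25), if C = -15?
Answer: -270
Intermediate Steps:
C*(-7 + 25) = -15*(-7 + 25) = -15*18 = -270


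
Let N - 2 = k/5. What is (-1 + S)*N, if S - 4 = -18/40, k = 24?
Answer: 867/50 ≈ 17.340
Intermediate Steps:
N = 34/5 (N = 2 + 24/5 = 34/5 ≈ 6.8000)
S = 71/20 (S = 4 - 18/40 = 4 - 18*1/40 = 4 - 9/20 = 71/20 ≈ 3.5500)
(-1 + S)*N = (-1 + 71/20)*(34/5) = (51/20)*(34/5) = 867/50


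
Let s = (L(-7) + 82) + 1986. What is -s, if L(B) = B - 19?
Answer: -2042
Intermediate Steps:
L(B) = -19 + B
s = 2042 (s = ((-19 - 7) + 82) + 1986 = (-26 + 82) + 1986 = 56 + 1986 = 2042)
-s = -1*2042 = -2042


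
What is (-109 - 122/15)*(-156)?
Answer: 91364/5 ≈ 18273.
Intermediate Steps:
(-109 - 122/15)*(-156) = -1757/15*(-156) = 91364/5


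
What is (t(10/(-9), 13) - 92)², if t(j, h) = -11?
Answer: 10609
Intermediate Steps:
(t(10/(-9), 13) - 92)² = (-11 - 92)² = (-103)² = 10609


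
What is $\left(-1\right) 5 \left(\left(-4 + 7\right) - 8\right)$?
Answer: $25$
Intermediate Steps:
$\left(-1\right) 5 \left(\left(-4 + 7\right) - 8\right) = - 5 \left(3 - 8\right) = \left(-5\right) \left(-5\right) = 25$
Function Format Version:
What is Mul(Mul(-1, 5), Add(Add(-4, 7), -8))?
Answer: 25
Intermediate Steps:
Mul(Mul(-1, 5), Add(Add(-4, 7), -8)) = Mul(-5, Add(3, -8)) = Mul(-5, -5) = 25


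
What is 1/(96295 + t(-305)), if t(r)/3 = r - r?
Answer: 1/96295 ≈ 1.0385e-5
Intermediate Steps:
t(r) = 0 (t(r) = 3*(r - r) = 3*0 = 0)
1/(96295 + t(-305)) = 1/(96295 + 0) = 1/96295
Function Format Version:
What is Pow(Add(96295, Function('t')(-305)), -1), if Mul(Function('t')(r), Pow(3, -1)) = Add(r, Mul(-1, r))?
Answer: Rational(1, 96295) ≈ 1.0385e-5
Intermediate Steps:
Function('t')(r) = 0 (Function('t')(r) = Mul(3, Add(r, Mul(-1, r))) = Mul(3, 0) = 0)
Pow(Add(96295, Function('t')(-305)), -1) = Pow(Add(96295, 0), -1) = Pow(96295, -1) = Rational(1, 96295)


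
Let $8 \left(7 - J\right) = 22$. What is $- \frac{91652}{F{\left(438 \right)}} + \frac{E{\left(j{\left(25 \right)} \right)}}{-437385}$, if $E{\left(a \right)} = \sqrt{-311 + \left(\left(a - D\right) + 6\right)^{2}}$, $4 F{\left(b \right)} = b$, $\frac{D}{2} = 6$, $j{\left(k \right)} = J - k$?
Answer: $- \frac{183304}{219} - \frac{\sqrt{6473}}{1749540} \approx -837.0$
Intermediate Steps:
$J = \frac{17}{4}$ ($J = 7 - \frac{11}{4} = \frac{17}{4} \approx 4.25$)
$j{\left(k \right)} = \frac{17}{4} - k$
$D = 12$ ($D = 2 \cdot 6 = 12$)
$F{\left(b \right)} = \frac{b}{4}$
$E{\left(a \right)} = \sqrt{-311 + \left(-6 + a\right)^{2}}$ ($E{\left(a \right)} = \sqrt{-311 + \left(\left(a - 12\right) + 6\right)^{2}} = \sqrt{-311 + \left(\left(-12 + a\right) + 6\right)^{2}} = \sqrt{-311 + \left(-6 + a\right)^{2}}$)
$- \frac{91652}{F{\left(438 \right)}} + \frac{E{\left(j{\left(25 \right)} \right)}}{-437385} = - \frac{91652}{\frac{1}{4} \cdot 438} + \frac{\sqrt{-311 + \left(-6 + \left(\frac{17}{4} - 25\right)\right)^{2}}}{-437385} = - \frac{91652}{\frac{219}{2}} + \sqrt{-311 + \left(-6 + \left(\frac{17}{4} - 25\right)\right)^{2}} \left(- \frac{1}{437385}\right) = \left(-91652\right) \frac{2}{219} + \sqrt{-311 + \left(-6 - \frac{83}{4}\right)^{2}} \left(- \frac{1}{437385}\right) = - \frac{183304}{219} + \sqrt{-311 + \left(- \frac{107}{4}\right)^{2}} \left(- \frac{1}{437385}\right) = - \frac{183304}{219} + \sqrt{-311 + \frac{11449}{16}} \left(- \frac{1}{437385}\right) = - \frac{183304}{219} + \sqrt{\frac{6473}{16}} \left(- \frac{1}{437385}\right) = - \frac{183304}{219} + \frac{\sqrt{6473}}{4} \left(- \frac{1}{437385}\right) = - \frac{183304}{219} - \frac{\sqrt{6473}}{1749540}$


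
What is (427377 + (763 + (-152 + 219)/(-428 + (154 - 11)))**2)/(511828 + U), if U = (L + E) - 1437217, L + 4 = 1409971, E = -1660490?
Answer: -81971239369/95513452200 ≈ -0.85822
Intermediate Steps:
L = 1409967 (L = -4 + 1409971 = 1409967)
U = -1687740 (U = (1409967 - 1660490) - 1437217 = -250523 - 1437217 = -1687740)
(427377 + (763 + (-152 + 219)/(-428 + (154 - 11)))**2)/(511828 + U) = (427377 + (763 + (-152 + 219)/(-428 + (154 - 11)))**2)/(511828 - 1687740) = (427377 + (763 + 67/(-428 + 143))**2)/(-1175912) = (427377 + (763 + 67/(-285))**2)*(-1/1175912) = (427377 + (763 + 67*(-1/285))**2)*(-1/1175912) = (427377 + (763 - 67/285)**2)*(-1/1175912) = (427377 + (217388/285)**2)*(-1/1175912) = (427377 + 47257542544/81225)*(-1/1175912) = (81971239369/81225)*(-1/1175912) = -81971239369/95513452200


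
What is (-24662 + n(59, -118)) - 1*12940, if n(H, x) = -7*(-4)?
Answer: -37574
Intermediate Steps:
n(H, x) = 28
(-24662 + n(59, -118)) - 1*12940 = (-24662 + 28) - 1*12940 = -24634 - 12940 = -37574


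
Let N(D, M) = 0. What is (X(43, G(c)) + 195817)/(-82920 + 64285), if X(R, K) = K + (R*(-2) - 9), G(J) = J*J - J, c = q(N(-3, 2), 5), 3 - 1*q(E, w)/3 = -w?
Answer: -196274/18635 ≈ -10.533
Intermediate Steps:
q(E, w) = 9 + 3*w (q(E, w) = 9 - (-3)*w = 9 + 3*w)
c = 24 (c = 9 + 3*5 = 9 + 15 = 24)
G(J) = J² - J
X(R, K) = -9 + K - 2*R (X(R, K) = K + (-2*R - 9) = K + (-9 - 2*R) = -9 + K - 2*R)
(X(43, G(c)) + 195817)/(-82920 + 64285) = ((-9 + 24*(-1 + 24) - 2*43) + 195817)/(-82920 + 64285) = ((-9 + 24*23 - 86) + 195817)/(-18635) = ((-9 + 552 - 86) + 195817)*(-1/18635) = (457 + 195817)*(-1/18635) = 196274*(-1/18635) = -196274/18635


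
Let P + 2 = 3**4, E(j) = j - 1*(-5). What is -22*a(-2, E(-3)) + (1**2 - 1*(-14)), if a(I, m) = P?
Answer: -1723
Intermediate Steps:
E(j) = 5 + j (E(j) = j + 5 = 5 + j)
P = 79 (P = -2 + 3**4 = -2 + 81 = 79)
a(I, m) = 79
-22*a(-2, E(-3)) + (1**2 - 1*(-14)) = -22*79 + (1**2 - 1*(-14)) = -1738 + (1 + 14) = -1738 + 15 = -1723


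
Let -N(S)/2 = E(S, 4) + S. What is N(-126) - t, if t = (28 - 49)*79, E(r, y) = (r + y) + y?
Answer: 2147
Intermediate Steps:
E(r, y) = r + 2*y
t = -1659 (t = -21*79 = -1659)
N(S) = -16 - 4*S (N(S) = -2*((S + 2*4) + S) = -2*((S + 8) + S) = -2*((8 + S) + S) = -2*(8 + 2*S) = -16 - 4*S)
N(-126) - t = (-16 - 4*(-126)) - 1*(-1659) = (-16 + 504) + 1659 = 488 + 1659 = 2147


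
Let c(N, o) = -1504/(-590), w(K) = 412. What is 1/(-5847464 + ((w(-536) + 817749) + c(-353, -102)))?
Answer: -295/1483643633 ≈ -1.9883e-7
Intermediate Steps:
c(N, o) = 752/295 (c(N, o) = -1504*(-1/590) = 752/295)
1/(-5847464 + ((w(-536) + 817749) + c(-353, -102))) = 1/(-5847464 + ((412 + 817749) + 752/295)) = 1/(-5847464 + (818161 + 752/295)) = 1/(-5847464 + 241358247/295) = 1/(-1483643633/295) = -295/1483643633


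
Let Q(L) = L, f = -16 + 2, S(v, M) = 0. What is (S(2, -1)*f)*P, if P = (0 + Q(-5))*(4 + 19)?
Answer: 0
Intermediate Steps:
f = -14
P = -115 (P = (0 - 5)*(4 + 19) = -5*23 = -115)
(S(2, -1)*f)*P = (0*(-14))*(-115) = 0*(-115) = 0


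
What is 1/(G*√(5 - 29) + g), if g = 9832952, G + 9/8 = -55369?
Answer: 78663616/774084203616995 + 885922*I*√6/774084203616995 ≈ 1.0162e-7 + 2.8034e-9*I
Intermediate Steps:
G = -442961/8 (G = -9/8 - 55369 = -442961/8 ≈ -55370.)
1/(G*√(5 - 29) + g) = 1/(-442961*√(5 - 29)/8 + 9832952) = 1/(-442961*I*√6/4 + 9832952) = 1/(9832952 - 442961*I*√6/4)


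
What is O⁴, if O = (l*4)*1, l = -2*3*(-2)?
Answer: 5308416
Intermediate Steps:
l = 12 (l = -6*(-2) = 12)
O = 48 (O = (12*4)*1 = 48*1 = 48)
O⁴ = 48⁴ = 5308416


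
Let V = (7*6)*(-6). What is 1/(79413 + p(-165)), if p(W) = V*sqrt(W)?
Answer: 26471/2105634243 + 28*I*sqrt(165)/701878081 ≈ 1.2572e-5 + 5.1243e-7*I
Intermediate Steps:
V = -252 (V = 42*(-6) = -252)
p(W) = -252*sqrt(W)
1/(79413 + p(-165)) = 1/(79413 - 252*I*sqrt(165))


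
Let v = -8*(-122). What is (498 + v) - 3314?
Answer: -1840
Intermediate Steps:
v = 976
(498 + v) - 3314 = (498 + 976) - 3314 = 1474 - 3314 = -1840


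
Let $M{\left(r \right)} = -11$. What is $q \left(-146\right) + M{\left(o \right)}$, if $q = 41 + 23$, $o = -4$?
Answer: $-9355$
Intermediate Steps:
$q = 64$
$q \left(-146\right) + M{\left(o \right)} = 64 \left(-146\right) - 11 = -9344 - 11 = -9355$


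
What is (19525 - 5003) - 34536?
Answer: -20014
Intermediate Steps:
(19525 - 5003) - 34536 = 14522 - 34536 = -20014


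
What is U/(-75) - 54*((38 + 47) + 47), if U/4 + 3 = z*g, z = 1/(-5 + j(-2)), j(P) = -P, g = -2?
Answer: -1603772/225 ≈ -7127.9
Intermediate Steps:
z = -1/3 (z = 1/(-5 - 1*(-2)) = 1/(-5 + 2) = 1/(-3) = -1/3 ≈ -0.33333)
U = -28/3 (U = -12 + 4*(-1/3*(-2)) = -12 + 4*(2/3) = -12 + 8/3 = -28/3 ≈ -9.3333)
U/(-75) - 54*((38 + 47) + 47) = -28/3/(-75) - 54*((38 + 47) + 47) = -28/3*(-1/75) - 54*(85 + 47) = 28/225 - 54*132 = 28/225 - 7128 = -1603772/225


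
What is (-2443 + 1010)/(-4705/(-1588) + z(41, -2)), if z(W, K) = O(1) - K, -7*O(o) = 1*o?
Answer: -15929228/53579 ≈ -297.30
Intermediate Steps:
O(o) = -o/7
z(W, K) = -⅐ - K (z(W, K) = -⅐*1 - K = -⅐ - K)
(-2443 + 1010)/(-4705/(-1588) + z(41, -2)) = (-2443 + 1010)/(-4705/(-1588) + (-⅐ - 1*(-2))) = -1433/(-4705*(-1/1588) + (-⅐ + 2)) = -1433/(4705/1588 + 13/7) = -1433/53579/11116 = -1433*11116/53579 = -15929228/53579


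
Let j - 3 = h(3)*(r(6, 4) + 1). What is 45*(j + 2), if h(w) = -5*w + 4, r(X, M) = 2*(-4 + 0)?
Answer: 3690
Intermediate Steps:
r(X, M) = -8 (r(X, M) = 2*(-4) = -8)
h(w) = 4 - 5*w
j = 80 (j = 3 + (4 - 5*3)*(-8 + 1) = 3 + (4 - 15)*(-7) = 3 - 11*(-7) = 3 + 77 = 80)
45*(j + 2) = 45*(80 + 2) = 45*82 = 3690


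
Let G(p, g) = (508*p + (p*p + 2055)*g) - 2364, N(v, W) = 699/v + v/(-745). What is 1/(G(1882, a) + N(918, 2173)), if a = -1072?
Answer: -227970/865873783841443 ≈ -2.6328e-10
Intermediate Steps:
N(v, W) = 699/v - v/745 (N(v, W) = 699/v + v*(-1/745) = 699/v - v/745)
G(p, g) = -2364 + 508*p + g*(2055 + p²) (G(p, g) = (508*p + (p² + 2055)*g) - 2364 = (508*p + (2055 + p²)*g) - 2364 = (508*p + g*(2055 + p²)) - 2364 = -2364 + 508*p + g*(2055 + p²))
1/(G(1882, a) + N(918, 2173)) = 1/((-2364 + 508*1882 + 2055*(-1072) - 1072*1882²) + (699/918 - 1/745*918)) = 1/((-2364 + 956056 - 2202960 - 1072*3541924) + (699*(1/918) - 918/745)) = 1/((-2364 + 956056 - 2202960 - 3796942528) + (233/306 - 918/745)) = 1/(-3798191796 - 107323/227970) = 1/(-865873783841443/227970) = -227970/865873783841443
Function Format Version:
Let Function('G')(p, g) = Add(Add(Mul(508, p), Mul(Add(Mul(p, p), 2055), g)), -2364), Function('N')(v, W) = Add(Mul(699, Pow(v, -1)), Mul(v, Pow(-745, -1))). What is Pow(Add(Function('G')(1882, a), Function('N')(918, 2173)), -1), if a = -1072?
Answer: Rational(-227970, 865873783841443) ≈ -2.6328e-10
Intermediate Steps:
Function('N')(v, W) = Add(Mul(699, Pow(v, -1)), Mul(Rational(-1, 745), v)) (Function('N')(v, W) = Add(Mul(699, Pow(v, -1)), Mul(v, Rational(-1, 745))) = Add(Mul(699, Pow(v, -1)), Mul(Rational(-1, 745), v)))
Function('G')(p, g) = Add(-2364, Mul(508, p), Mul(g, Add(2055, Pow(p, 2)))) (Function('G')(p, g) = Add(Add(Mul(508, p), Mul(Add(Pow(p, 2), 2055), g)), -2364) = Add(Add(Mul(508, p), Mul(Add(2055, Pow(p, 2)), g)), -2364) = Add(Add(Mul(508, p), Mul(g, Add(2055, Pow(p, 2)))), -2364) = Add(-2364, Mul(508, p), Mul(g, Add(2055, Pow(p, 2)))))
Pow(Add(Function('G')(1882, a), Function('N')(918, 2173)), -1) = Pow(Add(Add(-2364, Mul(508, 1882), Mul(2055, -1072), Mul(-1072, Pow(1882, 2))), Add(Mul(699, Pow(918, -1)), Mul(Rational(-1, 745), 918))), -1) = Pow(Add(Add(-2364, 956056, -2202960, Mul(-1072, 3541924)), Add(Mul(699, Rational(1, 918)), Rational(-918, 745))), -1) = Pow(Add(Add(-2364, 956056, -2202960, -3796942528), Add(Rational(233, 306), Rational(-918, 745))), -1) = Pow(Add(-3798191796, Rational(-107323, 227970)), -1) = Pow(Rational(-865873783841443, 227970), -1) = Rational(-227970, 865873783841443)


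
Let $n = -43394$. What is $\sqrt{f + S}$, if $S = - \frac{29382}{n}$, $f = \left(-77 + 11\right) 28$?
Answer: $\frac{3 i \sqrt{96627264045}}{21697} \approx 42.98 i$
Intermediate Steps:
$f = -1848$ ($f = \left(-66\right) 28 = -1848$)
$S = \frac{14691}{21697}$ ($S = - \frac{29382}{-43394} = \left(-29382\right) \left(- \frac{1}{43394}\right) = \frac{14691}{21697} \approx 0.6771$)
$\sqrt{f + S} = \sqrt{-1848 + \frac{14691}{21697}} = \sqrt{- \frac{40081365}{21697}} = \frac{3 i \sqrt{96627264045}}{21697}$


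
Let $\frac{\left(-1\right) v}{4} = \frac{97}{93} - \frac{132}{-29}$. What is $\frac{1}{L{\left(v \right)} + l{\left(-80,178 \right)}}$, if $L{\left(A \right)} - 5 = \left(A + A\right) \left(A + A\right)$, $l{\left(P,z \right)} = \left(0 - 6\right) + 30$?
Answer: $\frac{7273809}{14782327405} \approx 0.00049206$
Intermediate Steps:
$l{\left(P,z \right)} = 24$ ($l{\left(P,z \right)} = -6 + 30 = 24$)
$v = - \frac{60356}{2697}$ ($v = - 4 \left(\frac{97}{93} - \frac{132}{-29}\right) = - 4 \left(97 \cdot \frac{1}{93} - - \frac{132}{29}\right) = - 4 \left(\frac{97}{93} + \frac{132}{29}\right) = \left(-4\right) \frac{15089}{2697} = - \frac{60356}{2697} \approx -22.379$)
$L{\left(A \right)} = 5 + 4 A^{2}$ ($L{\left(A \right)} = 5 + \left(A + A\right) \left(A + A\right) = 5 + 2 A 2 A = 5 + 4 A^{2}$)
$\frac{1}{L{\left(v \right)} + l{\left(-80,178 \right)}} = \frac{1}{\left(5 + 4 \left(- \frac{60356}{2697}\right)^{2}\right) + 24} = \frac{1}{\left(5 + 4 \cdot \frac{3642846736}{7273809}\right) + 24} = \frac{1}{\left(5 + \frac{14571386944}{7273809}\right) + 24} = \frac{1}{\frac{14607755989}{7273809} + 24} = \frac{1}{\frac{14782327405}{7273809}} = \frac{7273809}{14782327405}$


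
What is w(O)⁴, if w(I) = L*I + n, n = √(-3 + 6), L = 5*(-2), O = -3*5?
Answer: (150 + √3)⁴ ≈ 5.3004e+8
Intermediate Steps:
O = -15
L = -10
n = √3 ≈ 1.7320
w(I) = √3 - 10*I (w(I) = -10*I + √3 = √3 - 10*I)
w(O)⁴ = (√3 - 10*(-15))⁴ = (√3 + 150)⁴ = (150 + √3)⁴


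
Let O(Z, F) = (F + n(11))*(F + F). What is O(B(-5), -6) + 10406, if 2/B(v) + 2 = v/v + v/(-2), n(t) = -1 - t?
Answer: 10622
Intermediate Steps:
B(v) = 2/(-1 - v/2) (B(v) = 2/(-2 + (v/v + v/(-2))) = 2/(-2 + (1 + v*(-½))) = 2/(-2 + (1 - v/2)) = 2/(-1 - v/2))
O(Z, F) = 2*F*(-12 + F) (O(Z, F) = (F + (-1 - 1*11))*(F + F) = (F + (-1 - 11))*(2*F) = (F - 12)*(2*F) = (-12 + F)*(2*F) = 2*F*(-12 + F))
O(B(-5), -6) + 10406 = 2*(-6)*(-12 - 6) + 10406 = 2*(-6)*(-18) + 10406 = 216 + 10406 = 10622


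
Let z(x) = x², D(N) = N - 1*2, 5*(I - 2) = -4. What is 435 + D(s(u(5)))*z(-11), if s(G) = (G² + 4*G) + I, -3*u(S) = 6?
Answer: -729/5 ≈ -145.80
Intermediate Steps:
I = 6/5 (I = 2 + (⅕)*(-4) = 2 - ⅘ = 6/5 ≈ 1.2000)
u(S) = -2 (u(S) = -⅓*6 = -2)
s(G) = 6/5 + G² + 4*G (s(G) = (G² + 4*G) + 6/5 = 6/5 + G² + 4*G)
D(N) = -2 + N (D(N) = N - 2 = -2 + N)
435 + D(s(u(5)))*z(-11) = 435 + (-2 + (6/5 + (-2)² + 4*(-2)))*(-11)² = 435 + (-2 + (6/5 + 4 - 8))*121 = 435 + (-2 - 14/5)*121 = 435 - 24/5*121 = 435 - 2904/5 = -729/5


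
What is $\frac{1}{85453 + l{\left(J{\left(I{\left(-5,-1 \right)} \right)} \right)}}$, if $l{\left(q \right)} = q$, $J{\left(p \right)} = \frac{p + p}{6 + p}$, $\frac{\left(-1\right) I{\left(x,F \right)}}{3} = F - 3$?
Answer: $\frac{3}{256363} \approx 1.1702 \cdot 10^{-5}$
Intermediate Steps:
$I{\left(x,F \right)} = 9 - 3 F$ ($I{\left(x,F \right)} = - 3 \left(F - 3\right) = - 3 \left(-3 + F\right) = 9 - 3 F$)
$J{\left(p \right)} = \frac{2 p}{6 + p}$
$\frac{1}{85453 + l{\left(J{\left(I{\left(-5,-1 \right)} \right)} \right)}} = \frac{1}{85453 + \frac{2 \left(9 - -3\right)}{6 + \left(9 - -3\right)}} = \frac{1}{85453 + \frac{2 \left(9 + 3\right)}{6 + \left(9 + 3\right)}} = \frac{1}{85453 + 2 \cdot 12 \frac{1}{6 + 12}} = \frac{1}{85453 + 2 \cdot 12 \cdot \frac{1}{18}} = \frac{1}{85453 + \frac{4}{3}} = \frac{1}{\frac{256363}{3}} = \frac{3}{256363}$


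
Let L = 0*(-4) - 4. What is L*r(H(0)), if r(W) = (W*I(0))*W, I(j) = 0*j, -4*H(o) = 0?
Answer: 0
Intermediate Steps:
H(o) = 0 (H(o) = -¼*0 = 0)
I(j) = 0
r(W) = 0 (r(W) = (W*0)*W = 0*W = 0)
L = -4 (L = 0 - 4 = -4)
L*r(H(0)) = -4*0 = 0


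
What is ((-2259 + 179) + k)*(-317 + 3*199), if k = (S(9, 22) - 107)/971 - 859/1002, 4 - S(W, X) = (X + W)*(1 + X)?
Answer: -283551951340/486471 ≈ -5.8288e+5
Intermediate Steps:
S(W, X) = 4 - (1 + X)*(W + X) (S(W, X) = 4 - (X + W)*(1 + X) = 4 - (W + X)*(1 + X) = 4 - (1 + X)*(W + X))
k = -1651721/972942 (k = ((4 - 1*9 - 1*22 - 1*22² - 1*9*22) - 107)/971 - 859/1002 = ((4 - 9 - 22 - 1*484 - 198) - 107)*(1/971) - 859*1/1002 = ((4 - 9 - 22 - 484 - 198) - 107)*(1/971) - 859/1002 = (-709 - 107)*(1/971) - 859/1002 = -816*1/971 - 859/1002 = -816/971 - 859/1002 = -1651721/972942 ≈ -1.6977)
((-2259 + 179) + k)*(-317 + 3*199) = ((-2259 + 179) - 1651721/972942)*(-317 + 3*199) = (-2080 - 1651721/972942)*(-317 + 597) = -2025371081/972942*280 = -283551951340/486471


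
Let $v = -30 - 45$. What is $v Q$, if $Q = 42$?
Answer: $-3150$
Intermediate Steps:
$v = -75$ ($v = -30 - 45 = -75$)
$v Q = \left(-75\right) 42 = -3150$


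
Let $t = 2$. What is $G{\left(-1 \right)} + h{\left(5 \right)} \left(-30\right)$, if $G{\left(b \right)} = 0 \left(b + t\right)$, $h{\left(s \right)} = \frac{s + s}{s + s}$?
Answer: $-30$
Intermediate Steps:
$h{\left(s \right)} = 1$ ($h{\left(s \right)} = \frac{2 s}{2 s} = 2 s \frac{1}{2 s} = 1$)
$G{\left(b \right)} = 0$ ($G{\left(b \right)} = 0 \left(b + 2\right) = 0 \left(2 + b\right) = 0$)
$G{\left(-1 \right)} + h{\left(5 \right)} \left(-30\right) = 0 + 1 \left(-30\right) = 0 - 30 = -30$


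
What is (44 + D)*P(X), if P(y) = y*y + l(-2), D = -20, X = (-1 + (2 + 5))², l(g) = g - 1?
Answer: 31032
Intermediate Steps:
l(g) = -1 + g
X = 36 (X = (-1 + 7)² = 6² = 36)
P(y) = -3 + y² (P(y) = y*y + (-1 - 2) = y² - 3 = -3 + y²)
(44 + D)*P(X) = (44 - 20)*(-3 + 36²) = 24*(-3 + 1296) = 24*1293 = 31032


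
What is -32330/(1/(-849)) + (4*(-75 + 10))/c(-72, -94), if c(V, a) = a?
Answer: 1290064120/47 ≈ 2.7448e+7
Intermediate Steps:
-32330/(1/(-849)) + (4*(-75 + 10))/c(-72, -94) = -32330/(1/(-849)) + (4*(-75 + 10))/(-94) = -32330/(-1/849) + (4*(-65))*(-1/94) = -32330*(-849) - 260*(-1/94) = 27448170 + 130/47 = 1290064120/47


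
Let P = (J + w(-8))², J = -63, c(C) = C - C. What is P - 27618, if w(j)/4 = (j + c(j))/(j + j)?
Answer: -23897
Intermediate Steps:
c(C) = 0
w(j) = 2 (w(j) = 4*((j + 0)/(j + j)) = 4*(j/((2*j))) = 4*(j*(1/(2*j))) = 4*(½) = 2)
P = 3721 (P = (-63 + 2)² = (-61)² = 3721)
P - 27618 = 3721 - 27618 = -23897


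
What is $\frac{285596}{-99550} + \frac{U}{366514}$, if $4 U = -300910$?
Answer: $- \frac{112163829969}{36486468700} \approx -3.0741$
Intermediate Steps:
$U = - \frac{150455}{2}$ ($U = \frac{1}{4} \left(-300910\right) = - \frac{150455}{2} \approx -75228.0$)
$\frac{285596}{-99550} + \frac{U}{366514} = \frac{285596}{-99550} - \frac{150455}{2 \cdot 366514} = 285596 \left(- \frac{1}{99550}\right) - \frac{150455}{733028} = - \frac{142798}{49775} - \frac{150455}{733028} = - \frac{112163829969}{36486468700}$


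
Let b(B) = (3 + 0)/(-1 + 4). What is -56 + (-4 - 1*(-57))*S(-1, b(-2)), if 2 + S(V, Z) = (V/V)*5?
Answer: 103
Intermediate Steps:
b(B) = 1 (b(B) = 3/3 = 3*(⅓) = 1)
S(V, Z) = 3 (S(V, Z) = -2 + (V/V)*5 = -2 + 1*5 = -2 + 5 = 3)
-56 + (-4 - 1*(-57))*S(-1, b(-2)) = -56 + (-4 - 1*(-57))*3 = -56 + (-4 + 57)*3 = -56 + 53*3 = -56 + 159 = 103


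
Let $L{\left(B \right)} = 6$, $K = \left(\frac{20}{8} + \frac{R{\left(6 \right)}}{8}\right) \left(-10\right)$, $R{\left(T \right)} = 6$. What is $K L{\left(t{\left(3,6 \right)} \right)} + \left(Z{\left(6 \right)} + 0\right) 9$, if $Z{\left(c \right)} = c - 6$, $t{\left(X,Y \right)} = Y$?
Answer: $-195$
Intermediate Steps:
$K = - \frac{65}{2}$ ($K = \left(\frac{20}{8} + \frac{6}{8}\right) \left(-10\right) = \left(20 \cdot \frac{1}{8} + 6 \cdot \frac{1}{8}\right) \left(-10\right) = \left(\frac{5}{2} + \frac{3}{4}\right) \left(-10\right) = \frac{13}{4} \left(-10\right) = - \frac{65}{2} \approx -32.5$)
$Z{\left(c \right)} = -6 + c$ ($Z{\left(c \right)} = c - 6 = -6 + c$)
$K L{\left(t{\left(3,6 \right)} \right)} + \left(Z{\left(6 \right)} + 0\right) 9 = \left(- \frac{65}{2}\right) 6 + \left(\left(-6 + 6\right) + 0\right) 9 = -195 + \left(0 + 0\right) 9 = -195 + 0 \cdot 9 = -195 + 0 = -195$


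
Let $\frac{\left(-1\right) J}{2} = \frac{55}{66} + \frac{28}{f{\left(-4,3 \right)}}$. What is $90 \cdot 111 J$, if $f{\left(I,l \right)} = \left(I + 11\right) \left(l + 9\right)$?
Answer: $-23310$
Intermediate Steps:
$f{\left(I,l \right)} = \left(9 + l\right) \left(11 + I\right)$ ($f{\left(I,l \right)} = \left(11 + I\right) \left(9 + l\right) = \left(9 + l\right) \left(11 + I\right)$)
$J = - \frac{7}{3}$ ($J = - 2 \left(\frac{55}{66} + \frac{28}{99 + 9 \left(-4\right) + 11 \cdot 3 - 12}\right) = - 2 \left(55 \cdot \frac{1}{66} + \frac{28}{99 - 36 + 33 - 12}\right) = - 2 \left(\frac{5}{6} + \frac{28}{84}\right) = - 2 \left(\frac{5}{6} + 28 \cdot \frac{1}{84}\right) = - 2 \left(\frac{5}{6} + \frac{1}{3}\right) = \left(-2\right) \frac{7}{6} = - \frac{7}{3} \approx -2.3333$)
$90 \cdot 111 J = 90 \cdot 111 \left(- \frac{7}{3}\right) = 9990 \left(- \frac{7}{3}\right) = -23310$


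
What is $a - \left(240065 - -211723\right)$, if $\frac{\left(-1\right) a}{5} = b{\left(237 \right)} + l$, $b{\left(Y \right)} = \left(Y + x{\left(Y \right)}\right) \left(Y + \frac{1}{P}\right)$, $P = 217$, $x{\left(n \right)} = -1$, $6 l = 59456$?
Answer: $- \frac{508431068}{651} \approx -7.81 \cdot 10^{5}$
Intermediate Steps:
$l = \frac{29728}{3}$ ($l = \frac{1}{6} \cdot 59456 = \frac{29728}{3} \approx 9909.3$)
$b{\left(Y \right)} = \left(-1 + Y\right) \left(\frac{1}{217} + Y\right)$ ($b{\left(Y \right)} = \left(Y - 1\right) \left(Y + \frac{1}{217}\right) = \left(-1 + Y\right) \left(Y + \frac{1}{217}\right) = \left(-1 + Y\right) \left(\frac{1}{217} + Y\right)$)
$a = - \frac{214317080}{651}$ ($a = - 5 \left(\left(- \frac{1}{217} + \frac{1}{217} \cdot 237 + 237 \left(-1 + 237\right)\right) + \frac{29728}{3}\right) = - 5 \left(\left(- \frac{1}{217} + \frac{237}{217} + 237 \cdot 236\right) + \frac{29728}{3}\right) = - 5 \left(\left(- \frac{1}{217} + \frac{237}{217} + 55932\right) + \frac{29728}{3}\right) = - 5 \left(\frac{12137480}{217} + \frac{29728}{3}\right) = \left(-5\right) \frac{42863416}{651} = - \frac{214317080}{651} \approx -3.2921 \cdot 10^{5}$)
$a - \left(240065 - -211723\right) = - \frac{214317080}{651} - \left(240065 - -211723\right) = - \frac{214317080}{651} - \left(240065 + 211723\right) = - \frac{214317080}{651} - 451788 = - \frac{508431068}{651}$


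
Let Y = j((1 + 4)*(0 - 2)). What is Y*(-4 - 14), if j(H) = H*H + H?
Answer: -1620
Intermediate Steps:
j(H) = H + H² (j(H) = H² + H = H + H²)
Y = 90 (Y = ((1 + 4)*(0 - 2))*(1 + (1 + 4)*(0 - 2)) = (5*(-2))*(1 + 5*(-2)) = -10*(1 - 10) = -10*(-9) = 90)
Y*(-4 - 14) = 90*(-4 - 14) = 90*(-18) = -1620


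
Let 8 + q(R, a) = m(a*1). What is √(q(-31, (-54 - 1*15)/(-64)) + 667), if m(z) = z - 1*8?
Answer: 3*√4637/8 ≈ 25.536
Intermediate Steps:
m(z) = -8 + z (m(z) = z - 8 = -8 + z)
q(R, a) = -16 + a (q(R, a) = -8 + (-8 + a*1) = -8 + (-8 + a) = -16 + a)
√(q(-31, (-54 - 1*15)/(-64)) + 667) = √((-16 + (-54 - 1*15)/(-64)) + 667) = √((-16 + (-54 - 15)*(-1/64)) + 667) = √((-16 - 69*(-1/64)) + 667) = √((-16 + 69/64) + 667) = √(-955/64 + 667) = √(41733/64) = 3*√4637/8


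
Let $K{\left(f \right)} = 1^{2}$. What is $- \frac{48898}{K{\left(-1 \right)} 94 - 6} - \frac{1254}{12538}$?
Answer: $- \frac{153298369}{275836} \approx -555.76$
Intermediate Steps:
$K{\left(f \right)} = 1$
$- \frac{48898}{K{\left(-1 \right)} 94 - 6} - \frac{1254}{12538} = - \frac{48898}{1 \cdot 94 - 6} - \frac{1254}{12538} = - \frac{48898}{94 - 6} - \frac{627}{6269} = - \frac{48898}{88} - \frac{627}{6269} = \left(-48898\right) \frac{1}{88} - \frac{627}{6269} = - \frac{24449}{44} - \frac{627}{6269} = - \frac{153298369}{275836}$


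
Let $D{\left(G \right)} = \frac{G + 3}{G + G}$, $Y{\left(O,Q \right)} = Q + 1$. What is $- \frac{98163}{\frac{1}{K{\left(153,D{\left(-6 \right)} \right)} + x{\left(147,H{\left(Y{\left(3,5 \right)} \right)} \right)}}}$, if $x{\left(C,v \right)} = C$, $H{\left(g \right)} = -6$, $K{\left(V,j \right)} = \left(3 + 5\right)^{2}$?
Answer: $-20712393$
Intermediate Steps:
$Y{\left(O,Q \right)} = 1 + Q$
$D{\left(G \right)} = \frac{3 + G}{2 G}$
$K{\left(V,j \right)} = 64$ ($K{\left(V,j \right)} = 8^{2} = 64$)
$- \frac{98163}{\frac{1}{K{\left(153,D{\left(-6 \right)} \right)} + x{\left(147,H{\left(Y{\left(3,5 \right)} \right)} \right)}}} = - \frac{98163}{\frac{1}{64 + 147}} = - \frac{98163}{\frac{1}{211}} = - 98163 \frac{1}{\frac{1}{211}} = \left(-98163\right) 211 = -20712393$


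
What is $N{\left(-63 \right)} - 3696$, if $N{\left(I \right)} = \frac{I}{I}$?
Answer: $-3695$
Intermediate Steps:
$N{\left(I \right)} = 1$
$N{\left(-63 \right)} - 3696 = 1 - 3696 = -3695$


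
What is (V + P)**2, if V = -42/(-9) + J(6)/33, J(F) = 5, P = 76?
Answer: 790321/121 ≈ 6531.6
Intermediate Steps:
V = 53/11 (V = -42/(-9) + 5/33 = -42*(-1/9) + 5*(1/33) = 14/3 + 5/33 = 53/11 ≈ 4.8182)
(V + P)**2 = (53/11 + 76)**2 = (889/11)**2 = 790321/121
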